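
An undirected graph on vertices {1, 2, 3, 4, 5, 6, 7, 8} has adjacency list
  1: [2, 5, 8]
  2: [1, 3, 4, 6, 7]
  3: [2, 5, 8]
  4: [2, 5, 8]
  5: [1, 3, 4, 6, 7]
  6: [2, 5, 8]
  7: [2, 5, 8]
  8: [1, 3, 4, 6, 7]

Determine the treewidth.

3

A width-3 tree decomposition is:
Bags: B1 = {2, 3, 5, 8}  B2 = {2, 5, 6, 8}  B3 = {1, 2, 5, 8}  B4 = {2, 5, 7, 8}  B5 = {2, 4, 5, 8}
Tree: B1–B2, B2–B3, B3–B4, B4–B5
Every bag has size at most 4, so the width is 4 − 1 = 3 and tw(G) ≤ 3. For the lower bound: the 4 vertex sets {3,5}, {6,8}, {2}, {1} are disjoint, each induces a connected subgraph, and every pair is joined by at least one edge of G. Contracting each set to a single vertex therefore yields K_{4} as a minor, and since treewidth is minor-monotone, tw(G) ≥ tw(K_{4}) = 3. Therefore the treewidth is 3.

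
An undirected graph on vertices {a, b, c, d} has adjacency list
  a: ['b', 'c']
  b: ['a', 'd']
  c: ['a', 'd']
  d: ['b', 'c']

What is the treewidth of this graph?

A width-2 tree decomposition is:
Bags: B1 = {b, c, d}  B2 = {a, b, c}
Tree: B1–B2
Each bag holds 3 vertices, so the decomposition has width 2, which upper-bounds the treewidth. For the lower bound, G contains the cycle b–d–c–a–b, so G is not a forest; only forests have treewidth ≤ 1, hence tw(G) ≥ 2. The upper and lower bounds meet at 2, so that is the treewidth.

2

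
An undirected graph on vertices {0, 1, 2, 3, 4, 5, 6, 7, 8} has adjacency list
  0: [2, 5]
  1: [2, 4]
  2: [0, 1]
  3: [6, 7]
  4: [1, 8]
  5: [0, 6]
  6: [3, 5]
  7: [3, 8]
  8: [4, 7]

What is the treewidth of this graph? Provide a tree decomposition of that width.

Each bag holds 3 vertices, so the decomposition has width 2, which upper-bounds the treewidth. Since 6–3–7–8–4–1–2–0–5–6 is a cycle in G, G is not acyclic. Forests are exactly the graphs of treewidth ≤ 1, so tw(G) ≥ 2. Therefore the treewidth is 2.

Treewidth 2.
Bags: B1 = {3, 6, 7}  B2 = {6, 7, 8}  B3 = {4, 6, 8}  B4 = {1, 4, 6}  B5 = {1, 2, 6}  B6 = {0, 2, 6}  B7 = {0, 5, 6}
Tree: B1–B2, B2–B3, B3–B4, B4–B5, B5–B6, B6–B7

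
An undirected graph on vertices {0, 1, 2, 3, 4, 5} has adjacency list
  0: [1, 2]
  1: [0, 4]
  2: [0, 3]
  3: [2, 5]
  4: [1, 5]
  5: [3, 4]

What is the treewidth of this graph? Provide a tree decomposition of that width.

Treewidth 2.
One such decomposition:
Bags: B1 = {0, 1, 2}  B2 = {1, 2, 4}  B3 = {2, 4, 5}  B4 = {2, 3, 5}
Tree: B1–B2, B2–B3, B3–B4

Each bag holds 3 vertices, so the decomposition has width 2, which upper-bounds the treewidth. For the lower bound, G contains the cycle 2–0–1–4–5–3–2, so G is not a forest; only forests have treewidth ≤ 1, hence tw(G) ≥ 2. Hence tw(G) = 2 exactly.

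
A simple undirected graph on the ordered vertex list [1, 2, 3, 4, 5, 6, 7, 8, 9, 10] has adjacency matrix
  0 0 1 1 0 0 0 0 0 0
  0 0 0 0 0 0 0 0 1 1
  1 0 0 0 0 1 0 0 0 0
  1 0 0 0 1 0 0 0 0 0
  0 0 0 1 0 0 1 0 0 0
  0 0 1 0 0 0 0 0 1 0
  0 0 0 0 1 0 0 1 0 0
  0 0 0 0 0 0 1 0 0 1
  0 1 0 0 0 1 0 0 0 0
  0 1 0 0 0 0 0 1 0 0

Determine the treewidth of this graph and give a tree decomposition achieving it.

Every bag has size at most 3, so the width is 3 − 1 = 2 and tw(G) ≤ 2. The edges 5–7–8–10–2–9–6–3–1–4–5 form a cycle, so G is not a tree and its treewidth is at least 2. Therefore the treewidth is 2.

Treewidth 2.
One optimal decomposition is:
Bags: B1 = {5, 7, 8}  B2 = {5, 8, 10}  B3 = {2, 5, 10}  B4 = {2, 5, 9}  B5 = {5, 6, 9}  B6 = {3, 5, 6}  B7 = {1, 3, 5}  B8 = {1, 4, 5}
Tree: B1–B2, B2–B3, B3–B4, B4–B5, B5–B6, B6–B7, B7–B8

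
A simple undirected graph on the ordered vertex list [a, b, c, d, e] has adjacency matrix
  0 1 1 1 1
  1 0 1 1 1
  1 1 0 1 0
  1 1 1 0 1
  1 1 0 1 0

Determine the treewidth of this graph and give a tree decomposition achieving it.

The largest bag has 4 vertices, giving width 3; this decomposition certifies tw(G) ≤ 3. Conversely, {a, b, d, e} is a clique of size 4, and the vertices of any clique must share a bag in every tree decomposition; so some bag has ≥ 4 vertices and tw(G) ≥ 3. Therefore the treewidth is 3.

Treewidth 3.
One optimal decomposition is:
Bags: B1 = {a, b, d, e}  B2 = {a, b, c, d}
Tree: B1–B2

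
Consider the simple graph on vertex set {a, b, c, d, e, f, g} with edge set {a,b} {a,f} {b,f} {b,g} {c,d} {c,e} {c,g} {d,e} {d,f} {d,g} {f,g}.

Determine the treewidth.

A width-2 tree decomposition is:
Bags: B1 = {d, f, g}  B2 = {b, f, g}  B3 = {c, d, g}  B4 = {c, d, e}  B5 = {a, b, f}
Tree: B1–B2, B1–B3, B3–B4, B2–B5
Each bag holds 3 vertices, so the decomposition has width 2, which upper-bounds the treewidth. For the lower bound, the 3 vertices {c, d, g} are pairwise adjacent, and any tree decomposition puts a clique entirely inside one bag — forcing width ≥ 2. Therefore the treewidth is 2.

2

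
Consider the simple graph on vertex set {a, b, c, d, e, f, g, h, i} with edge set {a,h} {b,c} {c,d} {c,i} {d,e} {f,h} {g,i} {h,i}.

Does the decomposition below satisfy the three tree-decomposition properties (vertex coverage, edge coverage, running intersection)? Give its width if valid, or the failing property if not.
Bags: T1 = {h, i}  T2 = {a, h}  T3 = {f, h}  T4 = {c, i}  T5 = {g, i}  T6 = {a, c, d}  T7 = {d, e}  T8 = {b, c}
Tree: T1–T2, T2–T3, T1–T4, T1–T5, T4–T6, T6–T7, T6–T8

A tree decomposition must satisfy three properties: every vertex lies in some bag; for every edge, both endpoints lie together in some bag; and for every vertex, the bags containing it form a connected subtree. Here bags containing vertex a are not connected in the tree, so the decomposition is invalid.

No — bags containing vertex a are not connected in the tree.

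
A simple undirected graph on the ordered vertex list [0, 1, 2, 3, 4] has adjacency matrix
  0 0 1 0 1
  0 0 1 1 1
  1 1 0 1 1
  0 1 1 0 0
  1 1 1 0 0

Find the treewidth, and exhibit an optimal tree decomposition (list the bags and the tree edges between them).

The largest bag has 3 vertices, giving width 2; this decomposition certifies tw(G) ≤ 2. For the lower bound, the 3 vertices {0, 2, 4} are pairwise adjacent, and any tree decomposition puts a clique entirely inside one bag — forcing width ≥ 2. The upper and lower bounds meet at 2, so that is the treewidth.

Treewidth 2.
One optimal decomposition is:
Bags: B1 = {1, 2, 3}  B2 = {1, 2, 4}  B3 = {0, 2, 4}
Tree: B1–B2, B2–B3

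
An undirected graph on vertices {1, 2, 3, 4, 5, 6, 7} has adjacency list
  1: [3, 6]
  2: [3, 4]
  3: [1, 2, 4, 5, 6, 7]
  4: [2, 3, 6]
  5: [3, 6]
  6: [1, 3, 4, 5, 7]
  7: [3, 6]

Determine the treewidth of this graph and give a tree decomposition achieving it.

Treewidth 2.
One such decomposition:
Bags: B1 = {3, 5, 6}  B2 = {1, 3, 6}  B3 = {3, 6, 7}  B4 = {3, 4, 6}  B5 = {2, 3, 4}
Tree: B1–B2, B1–B3, B2–B4, B4–B5

The largest bag has 3 vertices, giving width 2; this decomposition certifies tw(G) ≤ 2. For the lower bound, the 3 vertices {2, 3, 4} are pairwise adjacent, and any tree decomposition puts a clique entirely inside one bag — forcing width ≥ 2. Combining the bounds, tw(G) = 2.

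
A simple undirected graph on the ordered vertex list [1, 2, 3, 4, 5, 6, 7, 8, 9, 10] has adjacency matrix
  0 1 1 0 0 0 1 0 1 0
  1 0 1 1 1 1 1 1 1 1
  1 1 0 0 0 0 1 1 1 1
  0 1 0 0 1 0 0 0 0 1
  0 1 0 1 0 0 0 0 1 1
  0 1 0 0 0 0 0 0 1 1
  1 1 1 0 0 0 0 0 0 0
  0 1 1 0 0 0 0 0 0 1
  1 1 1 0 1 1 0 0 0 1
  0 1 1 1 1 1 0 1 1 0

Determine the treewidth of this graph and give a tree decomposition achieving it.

The largest bag has 4 vertices, giving width 3; this decomposition certifies tw(G) ≤ 3. For the lower bound, the 4 vertices {1, 2, 3, 9} are pairwise adjacent, and any tree decomposition puts a clique entirely inside one bag — forcing width ≥ 3. Therefore the treewidth is 3.

Treewidth 3.
One such decomposition:
Bags: B1 = {2, 5, 9, 10}  B2 = {2, 3, 9, 10}  B3 = {2, 4, 5, 10}  B4 = {2, 6, 9, 10}  B5 = {1, 2, 3, 9}  B6 = {1, 2, 3, 7}  B7 = {2, 3, 8, 10}
Tree: B1–B2, B1–B3, B2–B4, B2–B5, B5–B6, B2–B7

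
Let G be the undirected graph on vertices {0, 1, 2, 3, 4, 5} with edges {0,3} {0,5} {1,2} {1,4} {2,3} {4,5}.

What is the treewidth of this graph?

A width-2 tree decomposition is:
Bags: B1 = {1, 2, 3}  B2 = {0, 1, 3}  B3 = {0, 1, 5}  B4 = {1, 4, 5}
Tree: B1–B2, B2–B3, B3–B4
The largest bag has 3 vertices, giving width 2; this decomposition certifies tw(G) ≤ 2. Since 1–2–3–0–5–4–1 is a cycle in G, G is not acyclic. Forests are exactly the graphs of treewidth ≤ 1, so tw(G) ≥ 2. Therefore the treewidth is 2.

2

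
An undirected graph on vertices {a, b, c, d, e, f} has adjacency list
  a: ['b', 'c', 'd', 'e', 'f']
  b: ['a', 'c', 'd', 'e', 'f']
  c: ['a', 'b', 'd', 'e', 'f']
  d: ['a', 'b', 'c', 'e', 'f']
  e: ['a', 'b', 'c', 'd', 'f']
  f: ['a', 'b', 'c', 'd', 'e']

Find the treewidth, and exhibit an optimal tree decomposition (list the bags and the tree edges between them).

Treewidth 5.
One such decomposition:
Bags: B1 = {a, b, c, d, e, f}
Tree: (single bag)

A single bag containing all 6 vertices is trivially a valid decomposition of width 5. For the lower bound, the 6 vertices {a, b, c, d, e, f} are pairwise adjacent, and any tree decomposition puts a clique entirely inside one bag — forcing width ≥ 5. Therefore the treewidth is 5.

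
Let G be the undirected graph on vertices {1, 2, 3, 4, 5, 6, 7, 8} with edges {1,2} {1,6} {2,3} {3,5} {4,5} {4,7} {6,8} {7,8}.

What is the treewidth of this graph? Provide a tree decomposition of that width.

Treewidth 2.
Bags: B1 = {4, 5, 7}  B2 = {5, 7, 8}  B3 = {5, 6, 8}  B4 = {1, 5, 6}  B5 = {1, 2, 5}  B6 = {2, 3, 5}
Tree: B1–B2, B2–B3, B3–B4, B4–B5, B5–B6

Every bag has size at most 3, so the width is 3 − 1 = 2 and tw(G) ≤ 2. For the lower bound, G contains the cycle 5–4–7–8–6–1–2–3–5, so G is not a forest; only forests have treewidth ≤ 1, hence tw(G) ≥ 2. Hence tw(G) = 2 exactly.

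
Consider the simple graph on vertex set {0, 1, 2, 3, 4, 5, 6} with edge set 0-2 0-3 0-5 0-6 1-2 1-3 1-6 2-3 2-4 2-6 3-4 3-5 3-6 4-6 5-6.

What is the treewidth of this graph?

3

A width-3 tree decomposition is:
Bags: B1 = {0, 2, 3, 6}  B2 = {2, 3, 4, 6}  B3 = {0, 3, 5, 6}  B4 = {1, 2, 3, 6}
Tree: B1–B2, B1–B3, B1–B4
Each bag holds 4 vertices, so the decomposition has width 3, which upper-bounds the treewidth. On the other hand G contains the 4-clique {0, 2, 3, 6}. A clique must lie in a single bag of any decomposition, so no decomposition can have width below 3. Combining the bounds, tw(G) = 3.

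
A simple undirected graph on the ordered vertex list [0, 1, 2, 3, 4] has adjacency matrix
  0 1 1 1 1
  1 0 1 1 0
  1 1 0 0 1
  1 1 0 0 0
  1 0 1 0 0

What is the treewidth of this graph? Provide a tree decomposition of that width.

Each bag holds 3 vertices, so the decomposition has width 2, which upper-bounds the treewidth. Conversely, {0, 1, 2} is a clique of size 3, and the vertices of any clique must share a bag in every tree decomposition; so some bag has ≥ 3 vertices and tw(G) ≥ 2. Therefore the treewidth is 2.

Treewidth 2.
One such decomposition:
Bags: B1 = {0, 1, 2}  B2 = {0, 1, 3}  B3 = {0, 2, 4}
Tree: B1–B2, B1–B3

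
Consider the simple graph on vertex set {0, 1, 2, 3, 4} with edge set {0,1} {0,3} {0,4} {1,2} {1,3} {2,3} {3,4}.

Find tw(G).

2

A width-2 tree decomposition is:
Bags: B1 = {0, 3, 4}  B2 = {0, 1, 3}  B3 = {1, 2, 3}
Tree: B1–B2, B2–B3
The largest bag has 3 vertices, giving width 2; this decomposition certifies tw(G) ≤ 2. Conversely, {0, 1, 3} is a clique of size 3, and the vertices of any clique must share a bag in every tree decomposition; so some bag has ≥ 3 vertices and tw(G) ≥ 2. Hence tw(G) = 2 exactly.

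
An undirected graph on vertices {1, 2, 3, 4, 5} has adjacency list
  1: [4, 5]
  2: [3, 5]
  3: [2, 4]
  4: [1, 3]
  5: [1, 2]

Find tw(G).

2

A width-2 tree decomposition is:
Bags: B1 = {2, 3, 4}  B2 = {2, 4, 5}  B3 = {1, 4, 5}
Tree: B1–B2, B2–B3
The largest bag has 3 vertices, giving width 2; this decomposition certifies tw(G) ≤ 2. For the lower bound, G contains the cycle 4–3–2–5–1–4, so G is not a forest; only forests have treewidth ≤ 1, hence tw(G) ≥ 2. Therefore the treewidth is 2.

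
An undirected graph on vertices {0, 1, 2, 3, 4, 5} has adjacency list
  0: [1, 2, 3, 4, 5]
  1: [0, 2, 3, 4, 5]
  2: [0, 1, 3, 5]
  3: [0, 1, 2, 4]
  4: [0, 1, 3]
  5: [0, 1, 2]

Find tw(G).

3

A width-3 tree decomposition is:
Bags: B1 = {0, 1, 2, 5}  B2 = {0, 1, 2, 3}  B3 = {0, 1, 3, 4}
Tree: B1–B2, B2–B3
The largest bag has 4 vertices, giving width 3; this decomposition certifies tw(G) ≤ 3. Conversely, {0, 1, 2, 3} is a clique of size 4, and the vertices of any clique must share a bag in every tree decomposition; so some bag has ≥ 4 vertices and tw(G) ≥ 3. The upper and lower bounds meet at 3, so that is the treewidth.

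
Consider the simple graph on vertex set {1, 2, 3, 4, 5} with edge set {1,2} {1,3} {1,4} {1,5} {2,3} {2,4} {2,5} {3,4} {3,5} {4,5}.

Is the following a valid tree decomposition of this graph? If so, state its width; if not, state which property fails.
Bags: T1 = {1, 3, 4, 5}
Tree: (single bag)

A tree decomposition must satisfy three properties: every vertex lies in some bag; for every edge, both endpoints lie together in some bag; and for every vertex, the bags containing it form a connected subtree. Here vertex 2 appears in no bag, so the decomposition is invalid.

No — vertex 2 appears in no bag.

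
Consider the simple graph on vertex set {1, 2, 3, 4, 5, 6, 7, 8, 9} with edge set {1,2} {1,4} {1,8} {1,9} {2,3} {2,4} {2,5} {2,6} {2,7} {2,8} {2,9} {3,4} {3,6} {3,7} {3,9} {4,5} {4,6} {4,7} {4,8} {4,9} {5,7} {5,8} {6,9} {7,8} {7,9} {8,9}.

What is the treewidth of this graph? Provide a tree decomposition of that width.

Each bag holds 5 vertices, so the decomposition has width 4, which upper-bounds the treewidth. For the lower bound, the 5 vertices {1, 2, 4, 8, 9} are pairwise adjacent, and any tree decomposition puts a clique entirely inside one bag — forcing width ≥ 4. Combining the bounds, tw(G) = 4.

Treewidth 4.
Bags: B1 = {2, 4, 5, 7, 8}  B2 = {2, 4, 7, 8, 9}  B3 = {2, 3, 4, 7, 9}  B4 = {1, 2, 4, 8, 9}  B5 = {2, 3, 4, 6, 9}
Tree: B1–B2, B2–B3, B2–B4, B3–B5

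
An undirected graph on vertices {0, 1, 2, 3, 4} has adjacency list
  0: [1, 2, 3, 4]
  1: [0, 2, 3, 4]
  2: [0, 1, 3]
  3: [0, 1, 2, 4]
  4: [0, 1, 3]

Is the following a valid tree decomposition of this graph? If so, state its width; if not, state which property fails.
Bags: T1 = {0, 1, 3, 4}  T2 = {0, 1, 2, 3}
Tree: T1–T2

Checking the three conditions: (i) the bags cover all of {0, 1, 2, 3, 4}; (ii) for each edge, some bag contains both endpoints; (iii) the bags containing any fixed vertex form a subtree. All hold, so the decomposition is valid with width 4 − 1 = 3.

Yes; width 3.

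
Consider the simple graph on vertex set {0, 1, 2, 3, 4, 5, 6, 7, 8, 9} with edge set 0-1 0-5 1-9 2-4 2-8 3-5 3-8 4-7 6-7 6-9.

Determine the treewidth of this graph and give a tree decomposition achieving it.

Every bag has size at most 3, so the width is 3 − 1 = 2 and tw(G) ≤ 2. The edges 2–8–3–5–0–1–9–6–7–4–2 form a cycle, so G is not a tree and its treewidth is at least 2. Hence tw(G) = 2 exactly.

Treewidth 2.
One such decomposition:
Bags: B1 = {2, 3, 8}  B2 = {2, 3, 5}  B3 = {0, 2, 5}  B4 = {0, 1, 2}  B5 = {1, 2, 9}  B6 = {2, 6, 9}  B7 = {2, 6, 7}  B8 = {2, 4, 7}
Tree: B1–B2, B2–B3, B3–B4, B4–B5, B5–B6, B6–B7, B7–B8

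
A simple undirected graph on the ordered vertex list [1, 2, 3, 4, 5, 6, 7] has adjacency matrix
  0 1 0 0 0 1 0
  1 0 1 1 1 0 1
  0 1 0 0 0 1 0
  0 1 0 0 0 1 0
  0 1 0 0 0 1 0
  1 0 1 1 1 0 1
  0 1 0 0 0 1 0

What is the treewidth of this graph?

2

A width-2 tree decomposition is:
Bags: B1 = {2, 3, 6}  B2 = {2, 5, 6}  B3 = {2, 6, 7}  B4 = {2, 4, 6}  B5 = {1, 2, 6}
Tree: B1–B2, B2–B3, B3–B4, B4–B5
The largest bag has 3 vertices, giving width 2; this decomposition certifies tw(G) ≤ 2. The edges 2–3–6–5–2 form a cycle, so G is not a tree and its treewidth is at least 2. The upper and lower bounds meet at 2, so that is the treewidth.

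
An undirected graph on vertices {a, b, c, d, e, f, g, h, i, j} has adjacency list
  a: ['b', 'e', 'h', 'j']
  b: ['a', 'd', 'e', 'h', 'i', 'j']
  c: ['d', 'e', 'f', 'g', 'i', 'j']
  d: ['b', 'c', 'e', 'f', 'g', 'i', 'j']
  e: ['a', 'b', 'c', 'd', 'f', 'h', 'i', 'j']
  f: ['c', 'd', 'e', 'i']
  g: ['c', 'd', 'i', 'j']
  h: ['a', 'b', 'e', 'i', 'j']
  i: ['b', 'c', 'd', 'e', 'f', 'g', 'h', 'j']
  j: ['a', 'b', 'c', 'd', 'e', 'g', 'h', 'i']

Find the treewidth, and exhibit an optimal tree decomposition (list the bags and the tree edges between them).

The largest bag has 5 vertices, giving width 4; this decomposition certifies tw(G) ≤ 4. Conversely, {a, b, e, h, j} is a clique of size 5, and the vertices of any clique must share a bag in every tree decomposition; so some bag has ≥ 5 vertices and tw(G) ≥ 4. Combining the bounds, tw(G) = 4.

Treewidth 4.
One optimal decomposition is:
Bags: B1 = {b, d, e, i, j}  B2 = {c, d, e, i, j}  B3 = {c, d, e, f, i}  B4 = {b, e, h, i, j}  B5 = {c, d, g, i, j}  B6 = {a, b, e, h, j}
Tree: B1–B2, B2–B3, B1–B4, B2–B5, B4–B6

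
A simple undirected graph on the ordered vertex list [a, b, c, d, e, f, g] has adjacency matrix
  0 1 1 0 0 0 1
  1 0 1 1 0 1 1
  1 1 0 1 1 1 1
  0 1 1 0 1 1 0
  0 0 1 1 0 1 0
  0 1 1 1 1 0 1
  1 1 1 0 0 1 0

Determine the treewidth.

3

A width-3 tree decomposition is:
Bags: B1 = {a, b, c, g}  B2 = {b, c, f, g}  B3 = {b, c, d, f}  B4 = {c, d, e, f}
Tree: B1–B2, B2–B3, B3–B4
Each bag holds 4 vertices, so the decomposition has width 3, which upper-bounds the treewidth. On the other hand G contains the 4-clique {a, b, c, g}. A clique must lie in a single bag of any decomposition, so no decomposition can have width below 3. Combining the bounds, tw(G) = 3.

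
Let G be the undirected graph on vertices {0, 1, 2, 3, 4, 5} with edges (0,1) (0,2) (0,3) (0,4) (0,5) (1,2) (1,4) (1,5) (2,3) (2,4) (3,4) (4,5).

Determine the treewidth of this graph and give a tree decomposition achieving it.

The largest bag has 4 vertices, giving width 3; this decomposition certifies tw(G) ≤ 3. Conversely, {0, 1, 2, 4} is a clique of size 4, and the vertices of any clique must share a bag in every tree decomposition; so some bag has ≥ 4 vertices and tw(G) ≥ 3. Therefore the treewidth is 3.

Treewidth 3.
One such decomposition:
Bags: B1 = {0, 1, 4, 5}  B2 = {0, 1, 2, 4}  B3 = {0, 2, 3, 4}
Tree: B1–B2, B2–B3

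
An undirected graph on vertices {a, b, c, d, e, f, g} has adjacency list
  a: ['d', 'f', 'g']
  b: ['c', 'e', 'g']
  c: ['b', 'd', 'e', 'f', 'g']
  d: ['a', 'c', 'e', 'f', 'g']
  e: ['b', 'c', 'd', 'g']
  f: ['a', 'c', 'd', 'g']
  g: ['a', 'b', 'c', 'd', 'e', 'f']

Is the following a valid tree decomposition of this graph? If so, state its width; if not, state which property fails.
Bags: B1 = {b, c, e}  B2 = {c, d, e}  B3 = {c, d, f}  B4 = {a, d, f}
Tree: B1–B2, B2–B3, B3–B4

No — vertex g appears in no bag.

A tree decomposition must satisfy three properties: every vertex lies in some bag; for every edge, both endpoints lie together in some bag; and for every vertex, the bags containing it form a connected subtree. Here vertex g appears in no bag, so the decomposition is invalid.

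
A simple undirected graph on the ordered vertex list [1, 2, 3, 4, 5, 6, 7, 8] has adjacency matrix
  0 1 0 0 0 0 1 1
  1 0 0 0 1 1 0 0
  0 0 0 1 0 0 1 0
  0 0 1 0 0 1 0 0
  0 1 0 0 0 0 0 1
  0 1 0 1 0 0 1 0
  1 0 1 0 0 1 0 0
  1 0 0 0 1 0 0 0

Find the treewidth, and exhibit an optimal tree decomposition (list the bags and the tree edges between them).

Every bag has size at most 3, so the width is 3 − 1 = 2 and tw(G) ≤ 2. The edges 3–4–6–7–3 form a cycle, so G is not a tree and its treewidth is at least 2. Hence tw(G) = 2 exactly.

Treewidth 2.
One such decomposition:
Bags: B1 = {3, 4, 7}  B2 = {4, 6, 7}  B3 = {1, 6, 7}  B4 = {1, 2, 6}  B5 = {1, 2, 8}  B6 = {2, 5, 8}
Tree: B1–B2, B2–B3, B3–B4, B4–B5, B5–B6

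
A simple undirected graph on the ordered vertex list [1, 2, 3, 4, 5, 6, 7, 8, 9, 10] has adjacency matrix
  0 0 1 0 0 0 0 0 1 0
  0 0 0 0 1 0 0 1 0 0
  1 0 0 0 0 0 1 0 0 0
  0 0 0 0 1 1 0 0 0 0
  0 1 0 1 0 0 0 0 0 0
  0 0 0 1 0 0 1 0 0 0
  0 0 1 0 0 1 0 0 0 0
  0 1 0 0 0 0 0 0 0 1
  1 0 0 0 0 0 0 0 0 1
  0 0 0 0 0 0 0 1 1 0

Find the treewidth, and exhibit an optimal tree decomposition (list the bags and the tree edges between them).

Every bag has size at most 3, so the width is 3 − 1 = 2 and tw(G) ≤ 2. The edges 9–10–8–2–5–4–6–7–3–1–9 form a cycle, so G is not a tree and its treewidth is at least 2. Therefore the treewidth is 2.

Treewidth 2.
One such decomposition:
Bags: B1 = {8, 9, 10}  B2 = {2, 8, 9}  B3 = {2, 5, 9}  B4 = {4, 5, 9}  B5 = {4, 6, 9}  B6 = {6, 7, 9}  B7 = {3, 7, 9}  B8 = {1, 3, 9}
Tree: B1–B2, B2–B3, B3–B4, B4–B5, B5–B6, B6–B7, B7–B8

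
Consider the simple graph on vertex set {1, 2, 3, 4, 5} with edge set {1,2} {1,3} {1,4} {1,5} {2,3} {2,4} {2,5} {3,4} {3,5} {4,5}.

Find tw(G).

A width-4 tree decomposition is:
Bags: B1 = {1, 2, 3, 4, 5}
Tree: (single bag)
With just one bag of size 5, the width is 5 − 1 = 4, so tw(G) ≤ 4. Conversely, {1, 2, 3, 4, 5} is a clique of size 5, and the vertices of any clique must share a bag in every tree decomposition; so some bag has ≥ 5 vertices and tw(G) ≥ 4. Hence tw(G) = 4 exactly.

4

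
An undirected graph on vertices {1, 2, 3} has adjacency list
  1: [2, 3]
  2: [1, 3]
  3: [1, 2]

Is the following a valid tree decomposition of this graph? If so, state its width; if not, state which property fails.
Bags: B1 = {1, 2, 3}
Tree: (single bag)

Yes; width 2.

Checking the three conditions: (i) the bags cover all of {1, 2, 3}; (ii) for each edge, some bag contains both endpoints; (iii) the bags containing any fixed vertex form a subtree. All hold, so the decomposition is valid with width 3 − 1 = 2.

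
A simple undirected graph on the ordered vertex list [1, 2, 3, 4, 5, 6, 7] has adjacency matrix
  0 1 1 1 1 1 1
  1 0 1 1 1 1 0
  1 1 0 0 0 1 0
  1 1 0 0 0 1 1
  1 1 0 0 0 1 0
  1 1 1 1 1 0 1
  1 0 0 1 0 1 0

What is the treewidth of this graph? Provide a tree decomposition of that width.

The largest bag has 4 vertices, giving width 3; this decomposition certifies tw(G) ≤ 3. On the other hand G contains the 4-clique {1, 2, 3, 6}. A clique must lie in a single bag of any decomposition, so no decomposition can have width below 3. The upper and lower bounds meet at 3, so that is the treewidth.

Treewidth 3.
One optimal decomposition is:
Bags: B1 = {1, 2, 4, 6}  B2 = {1, 4, 6, 7}  B3 = {1, 2, 3, 6}  B4 = {1, 2, 5, 6}
Tree: B1–B2, B1–B3, B1–B4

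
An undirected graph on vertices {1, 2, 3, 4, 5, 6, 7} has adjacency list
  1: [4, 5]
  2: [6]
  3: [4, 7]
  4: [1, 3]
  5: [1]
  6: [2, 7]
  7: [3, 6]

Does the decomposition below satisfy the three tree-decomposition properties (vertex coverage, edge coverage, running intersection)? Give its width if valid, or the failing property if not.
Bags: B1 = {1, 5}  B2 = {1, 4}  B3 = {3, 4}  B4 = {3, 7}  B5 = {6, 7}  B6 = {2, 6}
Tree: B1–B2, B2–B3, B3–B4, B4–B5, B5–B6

Checking the three conditions: (i) the bags cover all of {1, 2, 3, 4, 5, 6, 7}; (ii) for each edge, some bag contains both endpoints; (iii) the bags containing any fixed vertex form a subtree. All hold, so the decomposition is valid with width 2 − 1 = 1.

Yes; width 1.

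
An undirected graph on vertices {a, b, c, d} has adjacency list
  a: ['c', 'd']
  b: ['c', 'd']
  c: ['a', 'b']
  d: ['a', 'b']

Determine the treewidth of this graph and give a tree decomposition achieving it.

Treewidth 2.
Bags: B1 = {a, c, d}  B2 = {b, c, d}
Tree: B1–B2

Every bag has size at most 3, so the width is 3 − 1 = 2 and tw(G) ≤ 2. Since d–a–c–b–d is a cycle in G, G is not acyclic. Forests are exactly the graphs of treewidth ≤ 1, so tw(G) ≥ 2. The upper and lower bounds meet at 2, so that is the treewidth.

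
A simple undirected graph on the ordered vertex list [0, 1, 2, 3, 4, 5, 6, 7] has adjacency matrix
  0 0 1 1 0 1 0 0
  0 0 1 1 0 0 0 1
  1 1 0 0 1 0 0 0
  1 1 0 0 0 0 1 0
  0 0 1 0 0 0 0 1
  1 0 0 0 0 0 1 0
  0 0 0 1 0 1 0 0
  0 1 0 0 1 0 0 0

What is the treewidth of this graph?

A width-2 tree decomposition is:
Bags: B1 = {2, 4, 7}  B2 = {1, 2, 7}  B3 = {0, 1, 2}  B4 = {0, 1, 3}  B5 = {0, 3, 5}  B6 = {3, 5, 6}
Tree: B1–B2, B2–B3, B3–B4, B4–B5, B5–B6
Each bag holds 3 vertices, so the decomposition has width 2, which upper-bounds the treewidth. For the lower bound, G contains the cycle 4–7–1–2–4, so G is not a forest; only forests have treewidth ≤ 1, hence tw(G) ≥ 2. Combining the bounds, tw(G) = 2.

2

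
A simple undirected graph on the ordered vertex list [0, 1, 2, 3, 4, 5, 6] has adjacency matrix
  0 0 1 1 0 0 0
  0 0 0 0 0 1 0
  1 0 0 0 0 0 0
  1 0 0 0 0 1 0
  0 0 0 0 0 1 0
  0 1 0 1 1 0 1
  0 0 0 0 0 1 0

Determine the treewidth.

1

A width-1 tree decomposition is:
Bags: B1 = {3, 5}  B2 = {4, 5}  B3 = {5, 6}  B4 = {1, 5}  B5 = {0, 3}  B6 = {0, 2}
Tree: B1–B2, B1–B3, B3–B4, B1–B5, B5–B6
Each bag holds 2 vertices, so the decomposition has width 1, which upper-bounds the treewidth. G has an edge, so its treewidth is at least 1. Combining the bounds, tw(G) = 1.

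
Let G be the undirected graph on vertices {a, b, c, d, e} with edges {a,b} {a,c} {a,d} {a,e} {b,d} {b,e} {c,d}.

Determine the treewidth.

2

A width-2 tree decomposition is:
Bags: B1 = {a, b, d}  B2 = {a, b, e}  B3 = {a, c, d}
Tree: B1–B2, B1–B3
The largest bag has 3 vertices, giving width 2; this decomposition certifies tw(G) ≤ 2. For the lower bound, the 3 vertices {a, c, d} are pairwise adjacent, and any tree decomposition puts a clique entirely inside one bag — forcing width ≥ 2. Hence tw(G) = 2 exactly.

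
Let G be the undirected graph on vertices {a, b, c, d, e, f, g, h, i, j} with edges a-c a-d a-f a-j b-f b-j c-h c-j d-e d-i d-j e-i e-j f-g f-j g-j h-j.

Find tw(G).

2

A width-2 tree decomposition is:
Bags: B1 = {a, d, j}  B2 = {a, c, j}  B3 = {d, e, j}  B4 = {a, f, j}  B5 = {d, e, i}  B6 = {c, h, j}  B7 = {b, f, j}  B8 = {f, g, j}
Tree: B1–B2, B1–B3, B2–B4, B3–B5, B2–B6, B4–B7, B7–B8
The largest bag has 3 vertices, giving width 2; this decomposition certifies tw(G) ≤ 2. For the lower bound, the 3 vertices {d, e, j} are pairwise adjacent, and any tree decomposition puts a clique entirely inside one bag — forcing width ≥ 2. Hence tw(G) = 2 exactly.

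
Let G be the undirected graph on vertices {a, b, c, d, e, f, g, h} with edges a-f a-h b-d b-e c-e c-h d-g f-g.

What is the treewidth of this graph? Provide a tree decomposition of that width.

Treewidth 2.
One optimal decomposition is:
Bags: B1 = {c, e, h}  B2 = {a, e, h}  B3 = {a, e, f}  B4 = {e, f, g}  B5 = {d, e, g}  B6 = {b, d, e}
Tree: B1–B2, B2–B3, B3–B4, B4–B5, B5–B6

Each bag holds 3 vertices, so the decomposition has width 2, which upper-bounds the treewidth. For the lower bound, G contains the cycle e–c–h–a–f–g–d–b–e, so G is not a forest; only forests have treewidth ≤ 1, hence tw(G) ≥ 2. The upper and lower bounds meet at 2, so that is the treewidth.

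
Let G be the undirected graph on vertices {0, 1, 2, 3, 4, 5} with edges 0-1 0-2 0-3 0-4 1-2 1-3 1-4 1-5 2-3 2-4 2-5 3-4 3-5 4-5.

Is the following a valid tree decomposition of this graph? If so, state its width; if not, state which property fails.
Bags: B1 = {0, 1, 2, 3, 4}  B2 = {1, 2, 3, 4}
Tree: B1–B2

No — vertex 5 appears in no bag.

A tree decomposition must satisfy three properties: every vertex lies in some bag; for every edge, both endpoints lie together in some bag; and for every vertex, the bags containing it form a connected subtree. Here vertex 5 appears in no bag, so the decomposition is invalid.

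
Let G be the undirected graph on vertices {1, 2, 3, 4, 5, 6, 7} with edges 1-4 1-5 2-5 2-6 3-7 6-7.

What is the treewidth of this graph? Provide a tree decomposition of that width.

Treewidth 1.
One optimal decomposition is:
Bags: B1 = {1, 4}  B2 = {1, 5}  B3 = {2, 5}  B4 = {2, 6}  B5 = {6, 7}  B6 = {3, 7}
Tree: B1–B2, B2–B3, B3–B4, B4–B5, B5–B6

Each bag holds 2 vertices, so the decomposition has width 1, which upper-bounds the treewidth. Any graph with an edge has treewidth ≥ 1, and G has the edge 4–1. Hence tw(G) = 1 exactly.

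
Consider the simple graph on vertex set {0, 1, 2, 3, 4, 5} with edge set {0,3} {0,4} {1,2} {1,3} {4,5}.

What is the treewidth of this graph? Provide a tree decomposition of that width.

The largest bag has 2 vertices, giving width 1; this decomposition certifies tw(G) ≤ 1. Any graph with an edge has treewidth ≥ 1, and G has the edge 2–1. Therefore the treewidth is 1.

Treewidth 1.
One optimal decomposition is:
Bags: B1 = {1, 2}  B2 = {1, 3}  B3 = {0, 3}  B4 = {0, 4}  B5 = {4, 5}
Tree: B1–B2, B2–B3, B3–B4, B4–B5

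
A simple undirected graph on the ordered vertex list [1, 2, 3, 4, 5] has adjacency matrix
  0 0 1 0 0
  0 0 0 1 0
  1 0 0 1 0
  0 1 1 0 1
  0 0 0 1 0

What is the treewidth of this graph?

A width-1 tree decomposition is:
Bags: B1 = {2, 4}  B2 = {3, 4}  B3 = {4, 5}  B4 = {1, 3}
Tree: B1–B2, B1–B3, B2–B4
Every bag has size at most 2, so the width is 2 − 1 = 1 and tw(G) ≤ 1. Since G has at least one edge (e.g. 2–4), it is not an edgeless graph, so tw(G) ≥ 1. The upper and lower bounds meet at 1, so that is the treewidth.

1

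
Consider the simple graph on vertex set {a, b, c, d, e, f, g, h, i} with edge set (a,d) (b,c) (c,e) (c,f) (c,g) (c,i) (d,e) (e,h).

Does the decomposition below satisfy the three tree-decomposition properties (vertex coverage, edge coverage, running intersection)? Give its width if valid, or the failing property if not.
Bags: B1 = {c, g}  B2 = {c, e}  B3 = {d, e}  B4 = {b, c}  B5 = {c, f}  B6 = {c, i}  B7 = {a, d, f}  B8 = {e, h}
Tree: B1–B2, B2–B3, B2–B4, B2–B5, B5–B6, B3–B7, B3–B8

A tree decomposition must satisfy three properties: every vertex lies in some bag; for every edge, both endpoints lie together in some bag; and for every vertex, the bags containing it form a connected subtree. Here bags containing vertex f are not connected in the tree, so the decomposition is invalid.

No — bags containing vertex f are not connected in the tree.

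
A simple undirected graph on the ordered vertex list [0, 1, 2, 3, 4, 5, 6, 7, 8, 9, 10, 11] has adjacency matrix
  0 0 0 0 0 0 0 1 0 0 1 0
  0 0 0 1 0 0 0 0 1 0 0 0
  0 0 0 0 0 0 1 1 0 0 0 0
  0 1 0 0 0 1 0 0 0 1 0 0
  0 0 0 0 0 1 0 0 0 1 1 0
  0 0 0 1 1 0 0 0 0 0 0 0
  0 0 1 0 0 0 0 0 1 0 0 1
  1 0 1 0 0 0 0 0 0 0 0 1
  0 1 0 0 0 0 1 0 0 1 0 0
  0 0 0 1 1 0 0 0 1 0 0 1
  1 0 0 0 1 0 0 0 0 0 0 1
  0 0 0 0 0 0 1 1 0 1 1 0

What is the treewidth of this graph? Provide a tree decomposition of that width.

Each bag holds 4 vertices, so the decomposition has width 3, which upper-bounds the treewidth. For the lower bound: the 4 vertex sets {0,2,7}, {10}, {11}, {4,6,8,9} are disjoint, each induces a connected subgraph, and every pair is joined by at least one edge of G. Contracting each set to a single vertex therefore yields K_{4} as a minor, and since treewidth is minor-monotone, tw(G) ≥ tw(K_{4}) = 3. Combining the bounds, tw(G) = 3.

Treewidth 3.
One optimal decomposition is:
Bags: B1 = {0, 2, 7, 10}  B2 = {2, 7, 10, 11}  B3 = {2, 6, 10, 11}  B4 = {4, 6, 10, 11}  B5 = {4, 6, 9, 11}  B6 = {4, 6, 8, 9}  B7 = {4, 5, 8, 9}  B8 = {3, 5, 8, 9}  B9 = {1, 3, 5, 8}
Tree: B1–B2, B2–B3, B3–B4, B4–B5, B5–B6, B6–B7, B7–B8, B8–B9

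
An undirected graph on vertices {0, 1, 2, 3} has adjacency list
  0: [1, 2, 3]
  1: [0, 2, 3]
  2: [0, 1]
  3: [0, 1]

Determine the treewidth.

2

A width-2 tree decomposition is:
Bags: B1 = {0, 1, 2}  B2 = {0, 1, 3}
Tree: B1–B2
Each bag holds 3 vertices, so the decomposition has width 2, which upper-bounds the treewidth. Conversely, {0, 1, 2} is a clique of size 3, and the vertices of any clique must share a bag in every tree decomposition; so some bag has ≥ 3 vertices and tw(G) ≥ 2. The upper and lower bounds meet at 2, so that is the treewidth.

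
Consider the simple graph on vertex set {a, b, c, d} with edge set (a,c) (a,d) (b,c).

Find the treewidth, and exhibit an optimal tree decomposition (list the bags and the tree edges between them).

Every bag has size at most 2, so the width is 2 − 1 = 1 and tw(G) ≤ 1. Any graph with an edge has treewidth ≥ 1, and G has the edge b–c. Hence tw(G) = 1 exactly.

Treewidth 1.
One such decomposition:
Bags: B1 = {b, c}  B2 = {a, c}  B3 = {a, d}
Tree: B1–B2, B2–B3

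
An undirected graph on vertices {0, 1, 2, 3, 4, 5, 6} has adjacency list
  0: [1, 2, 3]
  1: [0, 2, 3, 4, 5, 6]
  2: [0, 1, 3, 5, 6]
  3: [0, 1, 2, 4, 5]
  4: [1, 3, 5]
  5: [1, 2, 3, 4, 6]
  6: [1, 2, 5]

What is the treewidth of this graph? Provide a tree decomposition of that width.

The largest bag has 4 vertices, giving width 3; this decomposition certifies tw(G) ≤ 3. On the other hand G contains the 4-clique {0, 1, 2, 3}. A clique must lie in a single bag of any decomposition, so no decomposition can have width below 3. Combining the bounds, tw(G) = 3.

Treewidth 3.
One such decomposition:
Bags: B1 = {0, 1, 2, 3}  B2 = {1, 2, 3, 5}  B3 = {1, 2, 5, 6}  B4 = {1, 3, 4, 5}
Tree: B1–B2, B2–B3, B2–B4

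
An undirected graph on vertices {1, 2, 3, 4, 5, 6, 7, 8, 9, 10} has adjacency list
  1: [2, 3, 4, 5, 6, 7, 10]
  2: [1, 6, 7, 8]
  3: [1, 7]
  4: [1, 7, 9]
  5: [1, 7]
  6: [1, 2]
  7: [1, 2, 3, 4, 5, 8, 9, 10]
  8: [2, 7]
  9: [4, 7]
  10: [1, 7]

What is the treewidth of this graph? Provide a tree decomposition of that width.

Treewidth 2.
One optimal decomposition is:
Bags: B1 = {1, 2, 6}  B2 = {1, 2, 7}  B3 = {1, 4, 7}  B4 = {4, 7, 9}  B5 = {1, 7, 10}  B6 = {1, 3, 7}  B7 = {2, 7, 8}  B8 = {1, 5, 7}
Tree: B1–B2, B2–B3, B3–B4, B3–B5, B3–B6, B2–B7, B6–B8

Each bag holds 3 vertices, so the decomposition has width 2, which upper-bounds the treewidth. On the other hand G contains the 3-clique {1, 2, 6}. A clique must lie in a single bag of any decomposition, so no decomposition can have width below 2. Hence tw(G) = 2 exactly.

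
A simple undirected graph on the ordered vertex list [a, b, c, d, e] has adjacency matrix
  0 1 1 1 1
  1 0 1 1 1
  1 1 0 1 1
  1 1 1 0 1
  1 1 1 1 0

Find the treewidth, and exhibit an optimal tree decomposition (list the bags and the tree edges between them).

With just one bag of size 5, the width is 5 − 1 = 4, so tw(G) ≤ 4. On the other hand G contains the 5-clique {a, b, c, d, e}. A clique must lie in a single bag of any decomposition, so no decomposition can have width below 4. The upper and lower bounds meet at 4, so that is the treewidth.

Treewidth 4.
Bags: B1 = {a, b, c, d, e}
Tree: (single bag)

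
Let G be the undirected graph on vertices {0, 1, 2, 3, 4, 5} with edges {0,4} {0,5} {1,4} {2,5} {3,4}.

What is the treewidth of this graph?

1

A width-1 tree decomposition is:
Bags: B1 = {0, 4}  B2 = {0, 5}  B3 = {2, 5}  B4 = {3, 4}  B5 = {1, 4}
Tree: B1–B2, B2–B3, B1–B4, B4–B5
The largest bag has 2 vertices, giving width 1; this decomposition certifies tw(G) ≤ 1. Since G has at least one edge (e.g. 4–0), it is not an edgeless graph, so tw(G) ≥ 1. Hence tw(G) = 1 exactly.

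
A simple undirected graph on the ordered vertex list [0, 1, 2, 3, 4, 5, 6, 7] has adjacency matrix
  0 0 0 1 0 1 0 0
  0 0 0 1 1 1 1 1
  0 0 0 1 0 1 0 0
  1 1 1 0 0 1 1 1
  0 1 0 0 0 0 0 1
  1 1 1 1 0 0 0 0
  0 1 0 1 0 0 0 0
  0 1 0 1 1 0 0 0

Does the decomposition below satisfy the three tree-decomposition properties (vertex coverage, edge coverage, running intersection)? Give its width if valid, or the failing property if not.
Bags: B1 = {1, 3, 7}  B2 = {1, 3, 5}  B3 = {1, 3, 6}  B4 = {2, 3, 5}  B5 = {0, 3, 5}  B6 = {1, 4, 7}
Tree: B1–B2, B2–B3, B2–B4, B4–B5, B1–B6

Yes; width 2.

Vertex coverage: the bags together contain {0, 1, 2, 3, 4, 5, 6, 7}, the full vertex set. Edge coverage: each edge of G has both endpoints in at least one bag. Running intersection: for every vertex, the bags containing it form a connected subtree. All three properties hold, so this is a valid tree decomposition of width max|bag| − 1 = 2, and hence tw(G) ≤ 2.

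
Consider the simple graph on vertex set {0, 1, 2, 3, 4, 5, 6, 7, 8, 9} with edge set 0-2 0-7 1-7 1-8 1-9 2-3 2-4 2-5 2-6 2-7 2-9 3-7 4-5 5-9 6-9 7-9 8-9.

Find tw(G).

A width-2 tree decomposition is:
Bags: B1 = {2, 3, 7}  B2 = {2, 7, 9}  B3 = {2, 6, 9}  B4 = {0, 2, 7}  B5 = {2, 5, 9}  B6 = {2, 4, 5}  B7 = {1, 7, 9}  B8 = {1, 8, 9}
Tree: B1–B2, B2–B3, B2–B4, B2–B5, B5–B6, B2–B7, B7–B8
Every bag has size at most 3, so the width is 3 − 1 = 2 and tw(G) ≤ 2. On the other hand G contains the 3-clique {1, 8, 9}. A clique must lie in a single bag of any decomposition, so no decomposition can have width below 2. Therefore the treewidth is 2.

2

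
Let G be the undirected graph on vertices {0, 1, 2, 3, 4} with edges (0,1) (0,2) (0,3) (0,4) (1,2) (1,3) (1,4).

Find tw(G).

A width-2 tree decomposition is:
Bags: B1 = {0, 1, 3}  B2 = {0, 1, 2}  B3 = {0, 1, 4}
Tree: B1–B2, B1–B3
Each bag holds 3 vertices, so the decomposition has width 2, which upper-bounds the treewidth. On the other hand G contains the 3-clique {0, 1, 2}. A clique must lie in a single bag of any decomposition, so no decomposition can have width below 2. Combining the bounds, tw(G) = 2.

2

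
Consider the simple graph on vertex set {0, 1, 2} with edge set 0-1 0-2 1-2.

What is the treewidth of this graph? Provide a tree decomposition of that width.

Treewidth 2.
One optimal decomposition is:
Bags: B1 = {0, 1, 2}
Tree: (single bag)

A single bag containing all 3 vertices is trivially a valid decomposition of width 2. For the lower bound, the 3 vertices {0, 1, 2} are pairwise adjacent, and any tree decomposition puts a clique entirely inside one bag — forcing width ≥ 2. Therefore the treewidth is 2.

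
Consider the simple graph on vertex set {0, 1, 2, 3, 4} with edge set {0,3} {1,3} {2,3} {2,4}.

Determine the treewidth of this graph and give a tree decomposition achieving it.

Treewidth 1.
One optimal decomposition is:
Bags: B1 = {0, 3}  B2 = {2, 3}  B3 = {2, 4}  B4 = {1, 3}
Tree: B1–B2, B2–B3, B2–B4

Every bag has size at most 2, so the width is 2 − 1 = 1 and tw(G) ≤ 1. G has an edge, so its treewidth is at least 1. Combining the bounds, tw(G) = 1.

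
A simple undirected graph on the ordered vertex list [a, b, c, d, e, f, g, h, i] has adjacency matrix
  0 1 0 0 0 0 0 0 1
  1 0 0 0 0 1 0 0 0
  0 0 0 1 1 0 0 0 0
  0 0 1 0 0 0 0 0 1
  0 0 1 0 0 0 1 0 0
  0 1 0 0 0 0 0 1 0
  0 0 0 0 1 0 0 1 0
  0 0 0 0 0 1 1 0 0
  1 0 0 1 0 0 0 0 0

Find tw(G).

2

A width-2 tree decomposition is:
Bags: B1 = {c, d, e}  B2 = {d, e, i}  B3 = {a, e, i}  B4 = {a, b, e}  B5 = {b, e, f}  B6 = {e, f, h}  B7 = {e, g, h}
Tree: B1–B2, B2–B3, B3–B4, B4–B5, B5–B6, B6–B7
Every bag has size at most 3, so the width is 3 − 1 = 2 and tw(G) ≤ 2. The edges e–c–d–i–a–b–f–h–g–e form a cycle, so G is not a tree and its treewidth is at least 2. Hence tw(G) = 2 exactly.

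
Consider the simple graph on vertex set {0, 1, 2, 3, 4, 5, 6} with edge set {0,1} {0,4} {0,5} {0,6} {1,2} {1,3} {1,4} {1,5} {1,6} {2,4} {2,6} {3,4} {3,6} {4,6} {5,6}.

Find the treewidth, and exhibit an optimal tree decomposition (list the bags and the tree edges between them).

Each bag holds 4 vertices, so the decomposition has width 3, which upper-bounds the treewidth. For the lower bound, the 4 vertices {0, 1, 4, 6} are pairwise adjacent, and any tree decomposition puts a clique entirely inside one bag — forcing width ≥ 3. The upper and lower bounds meet at 3, so that is the treewidth.

Treewidth 3.
One such decomposition:
Bags: B1 = {1, 2, 4, 6}  B2 = {0, 1, 4, 6}  B3 = {0, 1, 5, 6}  B4 = {1, 3, 4, 6}
Tree: B1–B2, B2–B3, B2–B4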